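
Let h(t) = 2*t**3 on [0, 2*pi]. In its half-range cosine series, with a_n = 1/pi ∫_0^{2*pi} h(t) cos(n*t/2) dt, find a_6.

8*pi/3

a_6 = 1/pi ∫_0^{2*pi} (2*t**3) cos(3*t) dt.
Integrating by parts three times (tabular method), an antiderivative of (2*t**3) cos(3*t) is 2*t**3*sin(3*t)/3 + 2*t**2*cos(3*t)/3 - 4*t*sin(3*t)/9 - 4*cos(3*t)/27; evaluating from 0 to 2*pi: ∫_{0}^{2*pi} (2*t**3) cos(3*t) dt = (-4/27 + 8*pi**2/3) - (-4/27) = 8*pi**2/3.
Hence a_6 = (1/pi)·(8*pi**2/3) = 8*pi/3.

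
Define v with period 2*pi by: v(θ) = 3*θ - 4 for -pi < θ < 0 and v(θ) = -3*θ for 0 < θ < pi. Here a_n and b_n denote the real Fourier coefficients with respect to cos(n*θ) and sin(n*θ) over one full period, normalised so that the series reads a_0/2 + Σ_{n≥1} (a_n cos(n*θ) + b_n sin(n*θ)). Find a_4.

0

a_4 = 1/pi ∫_{-pi}^{pi} v(θ) cos(4*θ) dθ.
Split the integral at the breakpoints.
Integrating by parts (boundary term plus one more integral), an antiderivative of (3*θ - 4) cos(4*θ) is 3*θ*sin(4*θ)/4 - sin(4*θ) + 3*cos(4*θ)/16; evaluating from -pi to 0: ∫_{-pi}^{0} (3*θ - 4) cos(4*θ) dθ = (3/16) - (3/16) = 0.
Integrating by parts (boundary term plus one more integral), an antiderivative of (-3*θ) cos(4*θ) is -3*θ*sin(4*θ)/4 - 3*cos(4*θ)/16; evaluating from 0 to pi: ∫_{0}^{pi} (-3*θ) cos(4*θ) dθ = (-3/16) - (-3/16) = 0.
Summing the pieces and multiplying by (1/pi) gives a_4 = 0.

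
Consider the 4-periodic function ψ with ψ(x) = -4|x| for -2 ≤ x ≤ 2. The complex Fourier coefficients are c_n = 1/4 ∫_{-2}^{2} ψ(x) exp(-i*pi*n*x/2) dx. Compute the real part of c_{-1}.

Since ψ is real-valued, Re(c_{-1}) = 1/4 ∫_{-2}^{2} ψ(x) cos(-pi*x/2) dx = a_{1}/2.
ψ is even and cos(-pi*x/2) is even, so the integrand is even: ∫_{-2}^{2} ψ(x) cos(-pi*x/2) dx = 2∫_0^{2} ψ(x) cos(-pi*x/2) dx.
Integrating by parts (boundary term plus one more integral), an antiderivative of (-4*x) cos(-pi*x/2) is -8*x*sin(pi*x/2)/pi - 16*cos(pi*x/2)/pi**2; evaluating from 0 to 2: ∫_{0}^{2} (-4*x) cos(-pi*x/2) dx = (16/pi**2) - (-16/pi**2) = 32/pi**2.
So ∫_{-2}^{2} ψ(x) cos(-pi*x/2) dx = 64/pi**2.
Hence Re(c_{-1}) = (1/4)·(64/pi**2) = 16/pi**2.

16/pi**2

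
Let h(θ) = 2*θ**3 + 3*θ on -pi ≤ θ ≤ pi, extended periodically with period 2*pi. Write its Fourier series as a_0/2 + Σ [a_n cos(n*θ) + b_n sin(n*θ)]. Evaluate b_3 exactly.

b_3 = 1/pi ∫_{-pi}^{pi} h(θ) sin(3*θ) dθ.
h is odd and sin(3*θ) is odd, so the integrand is even and b_3 = 2/pi ∫_0^{pi} h(θ) sin(3*θ) dθ.
Integrating by parts three times (tabular method), an antiderivative of (2*θ**3 + 3*θ) sin(3*θ) is -2*θ**3*cos(3*θ)/3 + 2*θ**2*sin(3*θ)/3 - 5*θ*cos(3*θ)/9 + 5*sin(3*θ)/27; evaluating from 0 to pi: ∫_{0}^{pi} (2*θ**3 + 3*θ) sin(3*θ) dθ = (pi*(5 + 6*pi**2)/9) - (0) = pi*(5 + 6*pi**2)/9.
Hence b_3 = (2/pi)·(pi*(5 + 6*pi**2)/9) = 10/9 + 4*pi**2/3.

10/9 + 4*pi**2/3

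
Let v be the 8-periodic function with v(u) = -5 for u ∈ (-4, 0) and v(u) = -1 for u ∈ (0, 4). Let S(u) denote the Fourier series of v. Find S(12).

u = 12 differs from u = -4 by 2 full period(s), and the series is 8-periodic.
At u = -4 the one-sided limits are v(-4^-) = -1 and v(-4^+) = -5.
By Dirichlet's theorem the series converges to their average, [(-1) + (-5)]/2 = -3.

-3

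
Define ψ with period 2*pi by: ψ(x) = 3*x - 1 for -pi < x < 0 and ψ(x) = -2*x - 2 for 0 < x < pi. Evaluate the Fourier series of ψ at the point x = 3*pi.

x = 3*pi differs from x = -pi by 2 full period(s), and the series is 2*pi-periodic.
At x = -pi the one-sided limits are ψ(-pi^-) = -2*pi - 2 and ψ(-pi^+) = -3*pi - 1.
By Dirichlet's theorem the series converges to their average, [(-2*pi - 2) + (-3*pi - 1)]/2 = -5*pi/2 - 3/2.

-5*pi/2 - 3/2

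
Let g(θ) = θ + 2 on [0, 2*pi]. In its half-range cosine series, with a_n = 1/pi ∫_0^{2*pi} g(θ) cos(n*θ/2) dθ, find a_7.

-8/(49*pi)

a_7 = 1/pi ∫_0^{2*pi} (θ + 2) cos(7*θ/2) dθ.
Integrating by parts (boundary term plus one more integral), an antiderivative of (θ + 2) cos(7*θ/2) is 2*θ*sin(7*θ/2)/7 + 4*sin(7*θ/2)/7 + 4*cos(7*θ/2)/49; evaluating from 0 to 2*pi: ∫_{0}^{2*pi} (θ + 2) cos(7*θ/2) dθ = (-4/49) - (4/49) = -8/49.
Hence a_7 = (1/pi)·(-8/49) = -8/(49*pi).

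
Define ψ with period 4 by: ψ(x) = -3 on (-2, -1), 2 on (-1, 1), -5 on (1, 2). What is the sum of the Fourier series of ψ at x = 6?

x = 6 differs from x = -2 by 2 full period(s), and the series is 4-periodic.
At x = -2 the one-sided limits are ψ(-2^-) = -5 and ψ(-2^+) = -3.
By Dirichlet's theorem the series converges to their average, [(-5) + (-3)]/2 = -4.

-4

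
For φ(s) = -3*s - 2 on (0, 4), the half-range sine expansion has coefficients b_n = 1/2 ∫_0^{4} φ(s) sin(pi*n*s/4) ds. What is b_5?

b_5 = 1/2 ∫_0^{4} (-3*s - 2) sin(5*pi*s/4) ds.
Integrating by parts (boundary term plus one more integral), an antiderivative of (-3*s - 2) sin(5*pi*s/4) is 12*s*cos(5*pi*s/4)/(5*pi) - 48*sin(5*pi*s/4)/(25*pi**2) + 8*cos(5*pi*s/4)/(5*pi); evaluating from 0 to 4: ∫_{0}^{4} (-3*s - 2) sin(5*pi*s/4) ds = (-56/(5*pi)) - (8/(5*pi)) = -64/(5*pi).
Hence b_5 = (1/2)·(-64/(5*pi)) = -32/(5*pi).

-32/(5*pi)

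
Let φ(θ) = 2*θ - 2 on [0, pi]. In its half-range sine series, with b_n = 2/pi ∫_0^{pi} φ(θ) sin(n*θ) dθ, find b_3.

4*(-2 + pi)/(3*pi)

b_3 = 2/pi ∫_0^{pi} (2*θ - 2) sin(3*θ) dθ.
Integrating by parts (boundary term plus one more integral), an antiderivative of (2*θ - 2) sin(3*θ) is -2*θ*cos(3*θ)/3 + 2*sin(3*θ)/9 + 2*cos(3*θ)/3; evaluating from 0 to pi: ∫_{0}^{pi} (2*θ - 2) sin(3*θ) dθ = (-2/3 + 2*pi/3) - (2/3) = -4/3 + 2*pi/3.
Hence b_3 = (2/pi)·(-4/3 + 2*pi/3) = 4*(-2 + pi)/(3*pi).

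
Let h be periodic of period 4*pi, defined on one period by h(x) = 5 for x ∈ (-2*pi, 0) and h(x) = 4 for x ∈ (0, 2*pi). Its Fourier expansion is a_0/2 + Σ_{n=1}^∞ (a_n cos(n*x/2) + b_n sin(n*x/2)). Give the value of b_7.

-2/(7*pi)

b_7 = (1/(2*pi)) ∫_{-2*pi}^{2*pi} h(x) sin(7*x/2) dx.
Split the integral at the breakpoints.
Directly, an antiderivative of (5) sin(7*x/2) is -10*cos(7*x/2)/7; evaluating from -2*pi to 0: ∫_{-2*pi}^{0} (5) sin(7*x/2) dx = (-10/7) - (10/7) = -20/7.
Directly, an antiderivative of (4) sin(7*x/2) is -8*cos(7*x/2)/7; evaluating from 0 to 2*pi: ∫_{0}^{2*pi} (4) sin(7*x/2) dx = (8/7) - (-8/7) = 16/7.
Summing the pieces and multiplying by (1/(2*pi)) gives b_7 = -2/(7*pi).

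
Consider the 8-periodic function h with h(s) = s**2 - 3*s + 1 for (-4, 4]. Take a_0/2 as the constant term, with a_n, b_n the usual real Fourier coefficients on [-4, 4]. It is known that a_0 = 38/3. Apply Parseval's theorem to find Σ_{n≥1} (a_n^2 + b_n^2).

Parseval: a_0^2/2 + Σ_{n≥1} (a_n^2+b_n^2) = 1/4 ∫_{-4}^{4} h(s)^2 ds = 3326/15.
Subtract a_0^2/2 = 722/9: Σ (a_n^2+b_n^2) = 6368/45.

6368/45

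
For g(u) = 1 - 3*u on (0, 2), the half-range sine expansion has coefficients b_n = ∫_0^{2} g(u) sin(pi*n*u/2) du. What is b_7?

-8/(7*pi)

b_7 = ∫_0^{2} (1 - 3*u) sin(7*pi*u/2) du.
Integrating by parts (boundary term plus one more integral), an antiderivative of (1 - 3*u) sin(7*pi*u/2) is 6*u*cos(7*pi*u/2)/(7*pi) - 12*sin(7*pi*u/2)/(49*pi**2) - 2*cos(7*pi*u/2)/(7*pi); evaluating from 0 to 2: ∫_{0}^{2} (1 - 3*u) sin(7*pi*u/2) du = (-10/(7*pi)) - (-2/(7*pi)) = -8/(7*pi).
Hence b_7 = -8/(7*pi).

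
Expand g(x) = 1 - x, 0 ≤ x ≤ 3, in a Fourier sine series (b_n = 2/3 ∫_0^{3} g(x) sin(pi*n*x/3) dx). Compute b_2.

b_2 = 2/3 ∫_0^{3} (1 - x) sin(2*pi*x/3) dx.
Integrating by parts (boundary term plus one more integral), an antiderivative of (1 - x) sin(2*pi*x/3) is 3*x*cos(2*pi*x/3)/(2*pi) - 9*sin(2*pi*x/3)/(4*pi**2) - 3*cos(2*pi*x/3)/(2*pi); evaluating from 0 to 3: ∫_{0}^{3} (1 - x) sin(2*pi*x/3) dx = (3/pi) - (-3/(2*pi)) = 9/(2*pi).
Hence b_2 = (2/3)·(9/(2*pi)) = 3/pi.

3/pi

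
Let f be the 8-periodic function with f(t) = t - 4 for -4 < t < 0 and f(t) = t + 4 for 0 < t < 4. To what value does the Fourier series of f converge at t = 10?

t = 10 differs from t = 2 by 1 full period(s), and the series is 8-periodic.
f is continuous at t = 2 with value 6, so the series converges to 6 there.

6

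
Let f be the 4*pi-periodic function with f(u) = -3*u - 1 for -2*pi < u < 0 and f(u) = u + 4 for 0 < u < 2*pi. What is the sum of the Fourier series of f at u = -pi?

f is continuous at u = -pi with value -1 + 3*pi, so the series converges to -1 + 3*pi there.

-1 + 3*pi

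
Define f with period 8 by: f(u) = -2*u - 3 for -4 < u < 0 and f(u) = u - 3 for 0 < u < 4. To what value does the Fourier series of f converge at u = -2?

1

f is continuous at u = -2 with value 1, so the series converges to 1 there.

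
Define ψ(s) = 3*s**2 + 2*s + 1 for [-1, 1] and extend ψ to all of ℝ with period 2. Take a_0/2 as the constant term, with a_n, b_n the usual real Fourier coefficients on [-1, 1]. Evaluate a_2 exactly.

a_2 = ∫_{-1}^{1} ψ(s) cos(2*pi*s) ds.
Integrating by parts twice (tabular method), an antiderivative of (3*s**2 + 2*s + 1) cos(2*pi*s) is 3*s**2*sin(2*pi*s)/(2*pi) + s*sin(2*pi*s)/pi + 3*s*cos(2*pi*s)/(2*pi**2) - 3*sin(2*pi*s)/(4*pi**3) + sin(2*pi*s)/(2*pi) + cos(2*pi*s)/(2*pi**2); evaluating from -1 to 1: ∫_{-1}^{1} (3*s**2 + 2*s + 1) cos(2*pi*s) ds = (2/pi**2) - (-1/pi**2) = 3/pi**2.
Hence a_2 = 3/pi**2.

3/pi**2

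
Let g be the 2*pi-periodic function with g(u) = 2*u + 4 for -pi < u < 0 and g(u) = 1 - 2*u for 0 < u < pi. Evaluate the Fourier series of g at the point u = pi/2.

g is continuous at u = pi/2 with value 1 - pi, so the series converges to 1 - pi there.

1 - pi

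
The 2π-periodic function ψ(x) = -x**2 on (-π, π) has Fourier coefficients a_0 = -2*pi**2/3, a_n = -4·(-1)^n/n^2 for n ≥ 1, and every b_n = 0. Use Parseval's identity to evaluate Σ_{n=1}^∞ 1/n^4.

Parseval: a_0^2/2 + Σ a_n^2 = (1/π) ∫_{-π}^{π} ψ(x)^2 dx = 2*pi**4/5.
Subtract a_0^2/2 = 2*pi**4/9: Σ a_n^2 = 8*pi**4/45.
Since a_n^2 = 16/n^4, Σ 1/n^4 = pi**4/90.

pi**4/90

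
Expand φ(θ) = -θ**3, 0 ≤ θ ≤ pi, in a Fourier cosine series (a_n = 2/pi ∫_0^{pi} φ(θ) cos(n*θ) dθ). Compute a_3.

a_3 = 2/pi ∫_0^{pi} (-θ**3) cos(3*θ) dθ.
Integrating by parts three times (tabular method), an antiderivative of (-θ**3) cos(3*θ) is -θ**3*sin(3*θ)/3 - θ**2*cos(3*θ)/3 + 2*θ*sin(3*θ)/9 + 2*cos(3*θ)/27; evaluating from 0 to pi: ∫_{0}^{pi} (-θ**3) cos(3*θ) dθ = (-2/27 + pi**2/3) - (2/27) = -4/27 + pi**2/3.
Hence a_3 = (2/pi)·(-4/27 + pi**2/3) = 2*(-4 + 9*pi**2)/(27*pi).

2*(-4 + 9*pi**2)/(27*pi)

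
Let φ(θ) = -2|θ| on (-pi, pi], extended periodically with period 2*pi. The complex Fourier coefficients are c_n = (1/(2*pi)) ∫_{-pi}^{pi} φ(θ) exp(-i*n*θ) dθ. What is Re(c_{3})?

4/(9*pi)

Since φ is real-valued, Re(c_{3}) = (1/(2*pi)) ∫_{-pi}^{pi} φ(θ) cos(3*θ) dθ = a_{3}/2.
φ is even and cos(3*θ) is even, so the integrand is even: ∫_{-pi}^{pi} φ(θ) cos(3*θ) dθ = 2∫_0^{pi} φ(θ) cos(3*θ) dθ.
Integrating by parts (boundary term plus one more integral), an antiderivative of (-2*θ) cos(3*θ) is -2*θ*sin(3*θ)/3 - 2*cos(3*θ)/9; evaluating from 0 to pi: ∫_{0}^{pi} (-2*θ) cos(3*θ) dθ = (2/9) - (-2/9) = 4/9.
So ∫_{-pi}^{pi} φ(θ) cos(3*θ) dθ = 8/9.
Hence Re(c_{3}) = (1/(2*pi))·(8/9) = 4/(9*pi).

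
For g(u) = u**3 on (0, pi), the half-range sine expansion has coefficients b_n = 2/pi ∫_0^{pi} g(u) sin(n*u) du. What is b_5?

b_5 = 2/pi ∫_0^{pi} (u**3) sin(5*u) du.
Integrating by parts three times (tabular method), an antiderivative of (u**3) sin(5*u) is -u**3*cos(5*u)/5 + 3*u**2*sin(5*u)/25 + 6*u*cos(5*u)/125 - 6*sin(5*u)/625; evaluating from 0 to pi: ∫_{0}^{pi} (u**3) sin(5*u) du = (pi*(-6 + 25*pi**2)/125) - (0) = pi*(-6 + 25*pi**2)/125.
Hence b_5 = (2/pi)·(pi*(-6 + 25*pi**2)/125) = -12/125 + 2*pi**2/5.

-12/125 + 2*pi**2/5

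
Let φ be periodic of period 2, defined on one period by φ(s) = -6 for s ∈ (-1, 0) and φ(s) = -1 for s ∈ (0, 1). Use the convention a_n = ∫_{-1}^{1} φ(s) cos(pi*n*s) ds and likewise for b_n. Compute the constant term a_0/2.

-7/2

a_0 = ∫_{-1}^{1} φ(s) ds = -7.
So the constant term a_0/2 = -7/2.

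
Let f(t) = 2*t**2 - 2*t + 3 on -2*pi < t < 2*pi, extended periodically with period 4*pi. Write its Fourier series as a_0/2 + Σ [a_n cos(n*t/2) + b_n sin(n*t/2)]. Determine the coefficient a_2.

8

a_2 = (1/(2*pi)) ∫_{-2*pi}^{2*pi} f(t) cos(t) dt.
Integrating by parts twice (tabular method), an antiderivative of (2*t**2 - 2*t + 3) cos(t) is 2*t**2*sin(t) - 2*t*sin(t) + 4*t*cos(t) - sin(t) - 2*cos(t); evaluating from -2*pi to 2*pi: ∫_{-2*pi}^{2*pi} (2*t**2 - 2*t + 3) cos(t) dt = (-2 + 8*pi) - (-8*pi - 2) = 16*pi.
Hence a_2 = (1/(2*pi))·(16*pi) = 8.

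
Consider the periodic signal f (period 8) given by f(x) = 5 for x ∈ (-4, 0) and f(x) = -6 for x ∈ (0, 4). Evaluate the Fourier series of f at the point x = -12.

-1/2

x = -12 differs from x = 4 by -2 full period(s), and the series is 8-periodic.
At x = 4 the one-sided limits are f(4^-) = -6 and f(4^+) = 5.
By Dirichlet's theorem the series converges to their average, [(-6) + (5)]/2 = -1/2.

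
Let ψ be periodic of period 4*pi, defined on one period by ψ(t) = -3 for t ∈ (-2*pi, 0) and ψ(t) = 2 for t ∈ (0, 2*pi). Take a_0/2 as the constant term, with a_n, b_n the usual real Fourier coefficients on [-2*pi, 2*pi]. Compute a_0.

a_0 = (1/(2*pi)) ∫_{-2*pi}^{2*pi} ψ(t) dt = (1/(2*pi)) · (-2*pi) = -1.

-1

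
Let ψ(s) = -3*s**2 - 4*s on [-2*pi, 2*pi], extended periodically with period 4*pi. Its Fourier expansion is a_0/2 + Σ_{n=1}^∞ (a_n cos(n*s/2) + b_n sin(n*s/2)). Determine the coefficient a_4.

a_4 = (1/(2*pi)) ∫_{-2*pi}^{2*pi} ψ(s) cos(2*s) ds.
Integrating by parts twice (tabular method), an antiderivative of (-3*s**2 - 4*s) cos(2*s) is -3*s**2*sin(2*s)/2 - 2*s*sin(2*s) - 3*s*cos(2*s)/2 + 3*sin(2*s)/4 - cos(2*s); evaluating from -2*pi to 2*pi: ∫_{-2*pi}^{2*pi} (-3*s**2 - 4*s) cos(2*s) ds = (-3*pi - 1) - (-1 + 3*pi) = -6*pi.
Hence a_4 = (1/(2*pi))·(-6*pi) = -3.

-3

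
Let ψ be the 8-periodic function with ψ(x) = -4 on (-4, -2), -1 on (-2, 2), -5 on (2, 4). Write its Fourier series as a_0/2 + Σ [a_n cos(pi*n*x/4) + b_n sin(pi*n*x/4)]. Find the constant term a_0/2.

-11/4

a_0 = 1/4 ∫_{-4}^{4} ψ(x) dx = 1/4 · (-22) = -11/2.
So the constant term a_0/2 = -11/4.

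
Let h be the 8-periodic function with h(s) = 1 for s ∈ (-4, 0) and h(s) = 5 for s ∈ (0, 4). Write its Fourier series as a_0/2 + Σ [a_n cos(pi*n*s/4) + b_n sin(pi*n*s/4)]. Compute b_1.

b_1 = 1/4 ∫_{-4}^{4} h(s) sin(pi*s/4) ds.
Split the integral at the breakpoints.
Directly, an antiderivative of (1) sin(pi*s/4) is -4*cos(pi*s/4)/pi; evaluating from -4 to 0: ∫_{-4}^{0} (1) sin(pi*s/4) ds = (-4/pi) - (4/pi) = -8/pi.
Directly, an antiderivative of (5) sin(pi*s/4) is -20*cos(pi*s/4)/pi; evaluating from 0 to 4: ∫_{0}^{4} (5) sin(pi*s/4) ds = (20/pi) - (-20/pi) = 40/pi.
Summing the pieces and multiplying by (1/4) gives b_1 = 8/pi.

8/pi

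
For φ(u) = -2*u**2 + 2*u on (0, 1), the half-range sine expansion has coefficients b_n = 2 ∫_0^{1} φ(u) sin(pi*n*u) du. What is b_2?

b_2 = 2 ∫_0^{1} (-2*u**2 + 2*u) sin(2*pi*u) du.
Integrating by parts twice (tabular method), an antiderivative of (-2*u**2 + 2*u) sin(2*pi*u) is u**2*cos(2*pi*u)/pi - u*sin(2*pi*u)/pi**2 - u*cos(2*pi*u)/pi + sin(2*pi*u)/(2*pi**2) - cos(2*pi*u)/(2*pi**3); evaluating from 0 to 1: ∫_{0}^{1} (-2*u**2 + 2*u) sin(2*pi*u) du = (-1/(2*pi**3)) - (-1/(2*pi**3)) = 0.
Hence b_2 = 2·(0) = 0.

0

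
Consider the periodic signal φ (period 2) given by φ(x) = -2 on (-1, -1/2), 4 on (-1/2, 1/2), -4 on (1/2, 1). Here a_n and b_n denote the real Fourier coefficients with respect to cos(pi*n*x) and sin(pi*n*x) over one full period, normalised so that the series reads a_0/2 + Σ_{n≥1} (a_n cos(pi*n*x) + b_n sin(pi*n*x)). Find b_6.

b_6 = ∫_{-1}^{1} φ(x) sin(6*pi*x) dx.
Split the integral at the breakpoints.
Directly, an antiderivative of (-2) sin(6*pi*x) is cos(6*pi*x)/(3*pi); evaluating from -1 to -1/2: ∫_{-1}^{-1/2} (-2) sin(6*pi*x) dx = (-1/(3*pi)) - (1/(3*pi)) = -2/(3*pi).
Directly, an antiderivative of (4) sin(6*pi*x) is -2*cos(6*pi*x)/(3*pi); evaluating from -1/2 to 1/2: ∫_{-1/2}^{1/2} (4) sin(6*pi*x) dx = (2/(3*pi)) - (2/(3*pi)) = 0.
Directly, an antiderivative of (-4) sin(6*pi*x) is 2*cos(6*pi*x)/(3*pi); evaluating from 1/2 to 1: ∫_{1/2}^{1} (-4) sin(6*pi*x) dx = (2/(3*pi)) - (-2/(3*pi)) = 4/(3*pi).
Summing the pieces gives b_6 = 2/(3*pi).

2/(3*pi)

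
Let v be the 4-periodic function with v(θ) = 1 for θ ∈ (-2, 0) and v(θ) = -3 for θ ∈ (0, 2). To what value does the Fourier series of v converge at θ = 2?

-1

At θ = 2 the one-sided limits are v(2^-) = -3 and v(2^+) = 1.
By Dirichlet's theorem the series converges to their average, [(-3) + (1)]/2 = -1.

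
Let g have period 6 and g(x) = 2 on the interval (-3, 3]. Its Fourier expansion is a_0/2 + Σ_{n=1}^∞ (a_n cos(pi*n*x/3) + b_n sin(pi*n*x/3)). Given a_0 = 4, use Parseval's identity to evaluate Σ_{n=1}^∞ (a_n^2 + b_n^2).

Parseval: a_0^2/2 + Σ_{n≥1} (a_n^2+b_n^2) = 1/3 ∫_{-3}^{3} g(x)^2 dx = 8.
Subtract a_0^2/2 = 8: Σ (a_n^2+b_n^2) = 0.

0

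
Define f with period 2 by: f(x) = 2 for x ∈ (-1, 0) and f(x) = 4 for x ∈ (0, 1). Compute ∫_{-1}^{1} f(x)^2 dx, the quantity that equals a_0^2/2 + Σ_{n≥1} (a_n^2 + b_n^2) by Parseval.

20

∫_{-1}^{1} f(x)^2 dx = 20.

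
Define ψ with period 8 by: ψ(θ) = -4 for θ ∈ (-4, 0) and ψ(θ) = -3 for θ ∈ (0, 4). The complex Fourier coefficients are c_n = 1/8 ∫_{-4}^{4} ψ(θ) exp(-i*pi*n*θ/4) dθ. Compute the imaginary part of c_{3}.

Since ψ is real-valued, Im(c_{3}) = -1/8 ∫_{-4}^{4} ψ(θ) sin(3*pi*θ/4) dθ = -b_{3}/2.
Split the integral at the breakpoints.
Directly, an antiderivative of (-4) sin(3*pi*θ/4) is 16*cos(3*pi*θ/4)/(3*pi); evaluating from -4 to 0: ∫_{-4}^{0} (-4) sin(3*pi*θ/4) dθ = (16/(3*pi)) - (-16/(3*pi)) = 32/(3*pi).
Directly, an antiderivative of (-3) sin(3*pi*θ/4) is 4*cos(3*pi*θ/4)/pi; evaluating from 0 to 4: ∫_{0}^{4} (-3) sin(3*pi*θ/4) dθ = (-4/pi) - (4/pi) = -8/pi.
So ∫_{-4}^{4} ψ(θ) sin(3*pi*θ/4) dθ = 8/(3*pi).
Hence Im(c_{3}) = (-1/8)·(8/(3*pi)) = -1/(3*pi).

-1/(3*pi)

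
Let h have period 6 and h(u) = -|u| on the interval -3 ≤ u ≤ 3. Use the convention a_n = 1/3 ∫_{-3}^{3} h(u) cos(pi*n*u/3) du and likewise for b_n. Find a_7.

a_7 = 1/3 ∫_{-3}^{3} h(u) cos(7*pi*u/3) du.
h is even and cos(7*pi*u/3) is even, so the integrand is even and a_7 = 2/3 ∫_0^{3} h(u) cos(7*pi*u/3) du.
Integrating by parts (boundary term plus one more integral), an antiderivative of (-u) cos(7*pi*u/3) is -3*u*sin(7*pi*u/3)/(7*pi) - 9*cos(7*pi*u/3)/(49*pi**2); evaluating from 0 to 3: ∫_{0}^{3} (-u) cos(7*pi*u/3) du = (9/(49*pi**2)) - (-9/(49*pi**2)) = 18/(49*pi**2).
Hence a_7 = (2/3)·(18/(49*pi**2)) = 12/(49*pi**2).

12/(49*pi**2)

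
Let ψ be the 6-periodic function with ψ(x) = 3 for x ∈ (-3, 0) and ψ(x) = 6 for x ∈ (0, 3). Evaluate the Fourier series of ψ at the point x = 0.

At x = 0 the one-sided limits are ψ(0^-) = 3 and ψ(0^+) = 6.
By Dirichlet's theorem the series converges to their average, [(3) + (6)]/2 = 9/2.

9/2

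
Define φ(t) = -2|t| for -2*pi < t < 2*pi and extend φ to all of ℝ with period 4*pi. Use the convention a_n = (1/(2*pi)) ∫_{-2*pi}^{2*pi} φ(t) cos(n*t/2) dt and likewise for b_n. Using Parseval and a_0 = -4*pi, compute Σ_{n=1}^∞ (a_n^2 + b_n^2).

8*pi**2/3

Parseval: a_0^2/2 + Σ_{n≥1} (a_n^2+b_n^2) = (1/(2*pi)) ∫_{-2*pi}^{2*pi} φ(t)^2 dt = 32*pi**2/3.
Subtract a_0^2/2 = 8*pi**2: Σ (a_n^2+b_n^2) = 8*pi**2/3.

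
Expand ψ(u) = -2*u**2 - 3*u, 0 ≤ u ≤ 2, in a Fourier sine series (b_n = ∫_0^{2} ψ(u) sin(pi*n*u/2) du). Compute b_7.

b_7 = ∫_0^{2} (-2*u**2 - 3*u) sin(7*pi*u/2) du.
Integrating by parts twice (tabular method), an antiderivative of (-2*u**2 - 3*u) sin(7*pi*u/2) is 4*u**2*cos(7*pi*u/2)/(7*pi) - 16*u*sin(7*pi*u/2)/(49*pi**2) + 6*u*cos(7*pi*u/2)/(7*pi) - 12*sin(7*pi*u/2)/(49*pi**2) - 32*cos(7*pi*u/2)/(343*pi**3); evaluating from 0 to 2: ∫_{0}^{2} (-2*u**2 - 3*u) sin(7*pi*u/2) du = (-4/pi + 32/(343*pi**3)) - (-32/(343*pi**3)) = -4/pi + 64/(343*pi**3).
Hence b_7 = -4/pi + 64/(343*pi**3).

-4/pi + 64/(343*pi**3)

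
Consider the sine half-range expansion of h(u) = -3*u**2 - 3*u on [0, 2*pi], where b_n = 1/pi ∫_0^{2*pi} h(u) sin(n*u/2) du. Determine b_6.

b_6 = 1/pi ∫_0^{2*pi} (-3*u**2 - 3*u) sin(3*u) du.
Integrating by parts twice (tabular method), an antiderivative of (-3*u**2 - 3*u) sin(3*u) is u**2*cos(3*u) - 2*u*sin(3*u)/3 + u*cos(3*u) - sin(3*u)/3 - 2*cos(3*u)/9; evaluating from 0 to 2*pi: ∫_{0}^{2*pi} (-3*u**2 - 3*u) sin(3*u) du = (-2/9 + 2*pi + 4*pi**2) - (-2/9) = 2*pi*(1 + 2*pi).
Hence b_6 = (1/pi)·(2*pi*(1 + 2*pi)) = 2 + 4*pi.

2 + 4*pi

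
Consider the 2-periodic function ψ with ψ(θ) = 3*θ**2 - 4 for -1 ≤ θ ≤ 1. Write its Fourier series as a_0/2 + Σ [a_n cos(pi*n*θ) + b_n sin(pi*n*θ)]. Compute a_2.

a_2 = ∫_{-1}^{1} ψ(θ) cos(2*pi*θ) dθ.
ψ is even and cos(2*pi*θ) is even, so the integrand is even and a_2 = 2 ∫_0^{1} ψ(θ) cos(2*pi*θ) dθ.
Integrating by parts twice (tabular method), an antiderivative of (3*θ**2 - 4) cos(2*pi*θ) is 3*θ**2*sin(2*pi*θ)/(2*pi) + 3*θ*cos(2*pi*θ)/(2*pi**2) - 2*sin(2*pi*θ)/pi - 3*sin(2*pi*θ)/(4*pi**3); evaluating from 0 to 1: ∫_{0}^{1} (3*θ**2 - 4) cos(2*pi*θ) dθ = (3/(2*pi**2)) - (0) = 3/(2*pi**2).
Hence a_2 = 2·(3/(2*pi**2)) = 3/pi**2.

3/pi**2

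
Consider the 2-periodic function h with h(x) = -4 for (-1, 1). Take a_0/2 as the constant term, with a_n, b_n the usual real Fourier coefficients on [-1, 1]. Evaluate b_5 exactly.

b_5 = ∫_{-1}^{1} h(x) sin(5*pi*x) dx.
h is even and sin(5*pi*x) is odd, so the integrand is odd over a symmetric interval and the integral vanishes.

0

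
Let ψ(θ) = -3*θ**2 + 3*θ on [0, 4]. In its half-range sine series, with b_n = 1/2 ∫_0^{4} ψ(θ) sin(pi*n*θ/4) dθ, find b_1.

-72/pi + 384/pi**3

b_1 = 1/2 ∫_0^{4} (-3*θ**2 + 3*θ) sin(pi*θ/4) dθ.
Integrating by parts twice (tabular method), an antiderivative of (-3*θ**2 + 3*θ) sin(pi*θ/4) is 12*θ**2*cos(pi*θ/4)/pi - 96*θ*sin(pi*θ/4)/pi**2 - 12*θ*cos(pi*θ/4)/pi + 48*sin(pi*θ/4)/pi**2 - 384*cos(pi*θ/4)/pi**3; evaluating from 0 to 4: ∫_{0}^{4} (-3*θ**2 + 3*θ) sin(pi*θ/4) dθ = (-144/pi + 384/pi**3) - (-384/pi**3) = -144/pi + 768/pi**3.
Hence b_1 = (1/2)·(-144/pi + 768/pi**3) = -72/pi + 384/pi**3.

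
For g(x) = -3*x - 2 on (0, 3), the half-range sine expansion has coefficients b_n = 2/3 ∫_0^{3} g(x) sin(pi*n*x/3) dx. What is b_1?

-26/pi

b_1 = 2/3 ∫_0^{3} (-3*x - 2) sin(pi*x/3) dx.
Integrating by parts (boundary term plus one more integral), an antiderivative of (-3*x - 2) sin(pi*x/3) is 9*x*cos(pi*x/3)/pi - 27*sin(pi*x/3)/pi**2 + 6*cos(pi*x/3)/pi; evaluating from 0 to 3: ∫_{0}^{3} (-3*x - 2) sin(pi*x/3) dx = (-33/pi) - (6/pi) = -39/pi.
Hence b_1 = (2/3)·(-39/pi) = -26/pi.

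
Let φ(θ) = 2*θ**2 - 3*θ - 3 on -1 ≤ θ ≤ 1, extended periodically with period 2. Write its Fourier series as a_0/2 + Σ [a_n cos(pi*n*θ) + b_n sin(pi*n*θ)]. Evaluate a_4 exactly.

a_4 = ∫_{-1}^{1} φ(θ) cos(4*pi*θ) dθ.
Integrating by parts twice (tabular method), an antiderivative of (2*θ**2 - 3*θ - 3) cos(4*pi*θ) is θ**2*sin(4*pi*θ)/(2*pi) - 3*θ*sin(4*pi*θ)/(4*pi) + θ*cos(4*pi*θ)/(4*pi**2) - 3*sin(4*pi*θ)/(4*pi) - sin(4*pi*θ)/(16*pi**3) - 3*cos(4*pi*θ)/(16*pi**2); evaluating from -1 to 1: ∫_{-1}^{1} (2*θ**2 - 3*θ - 3) cos(4*pi*θ) dθ = (1/(16*pi**2)) - (-7/(16*pi**2)) = 1/(2*pi**2).
Hence a_4 = 1/(2*pi**2).

1/(2*pi**2)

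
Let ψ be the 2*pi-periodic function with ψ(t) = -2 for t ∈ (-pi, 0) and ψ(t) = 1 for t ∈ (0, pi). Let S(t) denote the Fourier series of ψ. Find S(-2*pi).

t = -2*pi differs from t = 0 by -1 full period(s), and the series is 2*pi-periodic.
At t = 0 the one-sided limits are ψ(0^-) = -2 and ψ(0^+) = 1.
By Dirichlet's theorem the series converges to their average, [(-2) + (1)]/2 = -1/2.

-1/2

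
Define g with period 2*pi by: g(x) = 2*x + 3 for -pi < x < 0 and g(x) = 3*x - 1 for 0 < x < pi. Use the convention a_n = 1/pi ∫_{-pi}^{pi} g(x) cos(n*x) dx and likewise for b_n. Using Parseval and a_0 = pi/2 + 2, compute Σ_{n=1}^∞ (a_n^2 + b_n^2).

-10*pi + 8 + 101*pi**2/24

Parseval: a_0^2/2 + Σ_{n≥1} (a_n^2+b_n^2) = 1/pi ∫_{-pi}^{pi} g(x)^2 dx = -9*pi + 10 + 13*pi**2/3.
Subtract a_0^2/2 = (pi + 4)**2/8: Σ (a_n^2+b_n^2) = -10*pi + 8 + 101*pi**2/24.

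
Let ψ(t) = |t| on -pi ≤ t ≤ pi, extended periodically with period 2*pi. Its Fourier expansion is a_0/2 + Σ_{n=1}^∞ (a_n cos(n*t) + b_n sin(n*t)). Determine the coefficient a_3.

a_3 = 1/pi ∫_{-pi}^{pi} ψ(t) cos(3*t) dt.
ψ is even and cos(3*t) is even, so the integrand is even and a_3 = 2/pi ∫_0^{pi} ψ(t) cos(3*t) dt.
Integrating by parts (boundary term plus one more integral), an antiderivative of (t) cos(3*t) is t*sin(3*t)/3 + cos(3*t)/9; evaluating from 0 to pi: ∫_{0}^{pi} (t) cos(3*t) dt = (-1/9) - (1/9) = -2/9.
Hence a_3 = (2/pi)·(-2/9) = -4/(9*pi).

-4/(9*pi)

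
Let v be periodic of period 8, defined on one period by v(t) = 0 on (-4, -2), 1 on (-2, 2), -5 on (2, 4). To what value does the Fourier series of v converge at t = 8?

t = 8 differs from t = 0 by 1 full period(s), and the series is 8-periodic.
v is continuous at t = 0 with value 1, so the series converges to 1 there.

1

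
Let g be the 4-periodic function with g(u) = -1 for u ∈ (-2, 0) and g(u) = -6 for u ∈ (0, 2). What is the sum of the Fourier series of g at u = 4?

u = 4 differs from u = 0 by 1 full period(s), and the series is 4-periodic.
At u = 0 the one-sided limits are g(0^-) = -1 and g(0^+) = -6.
By Dirichlet's theorem the series converges to their average, [(-1) + (-6)]/2 = -7/2.

-7/2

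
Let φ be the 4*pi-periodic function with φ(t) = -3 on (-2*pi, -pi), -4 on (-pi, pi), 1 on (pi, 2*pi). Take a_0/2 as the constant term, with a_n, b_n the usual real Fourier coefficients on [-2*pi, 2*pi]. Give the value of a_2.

0

a_2 = (1/(2*pi)) ∫_{-2*pi}^{2*pi} φ(t) cos(t) dt.
Split the integral at the breakpoints.
Directly, an antiderivative of (-3) cos(t) is -3*sin(t); evaluating from -2*pi to -pi: ∫_{-2*pi}^{-pi} (-3) cos(t) dt = (0) - (0) = 0.
Directly, an antiderivative of (-4) cos(t) is -4*sin(t); evaluating from -pi to pi: ∫_{-pi}^{pi} (-4) cos(t) dt = (0) - (0) = 0.
Directly, an antiderivative of (1) cos(t) is sin(t); evaluating from pi to 2*pi: ∫_{pi}^{2*pi} (1) cos(t) dt = (0) - (0) = 0.
Summing the pieces and multiplying by (1/(2*pi)) gives a_2 = 0.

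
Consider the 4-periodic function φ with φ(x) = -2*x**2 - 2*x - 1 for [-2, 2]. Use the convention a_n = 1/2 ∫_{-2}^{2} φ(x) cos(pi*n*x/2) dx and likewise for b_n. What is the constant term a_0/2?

a_0 = 1/2 ∫_{-2}^{2} φ(x) dx = 1/2 · (-44/3) = -22/3.
So the constant term a_0/2 = -11/3.

-11/3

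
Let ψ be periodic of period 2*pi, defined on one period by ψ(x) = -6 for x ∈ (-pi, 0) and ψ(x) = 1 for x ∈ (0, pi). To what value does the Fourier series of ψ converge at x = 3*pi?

x = 3*pi differs from x = pi by 1 full period(s), and the series is 2*pi-periodic.
At x = pi the one-sided limits are ψ(pi^-) = 1 and ψ(pi^+) = -6.
By Dirichlet's theorem the series converges to their average, [(1) + (-6)]/2 = -5/2.

-5/2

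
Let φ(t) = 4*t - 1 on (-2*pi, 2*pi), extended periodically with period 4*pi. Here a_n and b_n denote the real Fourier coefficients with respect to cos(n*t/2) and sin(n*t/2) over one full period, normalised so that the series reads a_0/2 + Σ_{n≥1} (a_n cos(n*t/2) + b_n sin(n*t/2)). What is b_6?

-8/3

b_6 = (1/(2*pi)) ∫_{-2*pi}^{2*pi} φ(t) sin(3*t) dt.
Integrating by parts (boundary term plus one more integral), an antiderivative of (4*t - 1) sin(3*t) is -4*t*cos(3*t)/3 + 4*sin(3*t)/9 + cos(3*t)/3; evaluating from -2*pi to 2*pi: ∫_{-2*pi}^{2*pi} (4*t - 1) sin(3*t) dt = (1/3 - 8*pi/3) - (1/3 + 8*pi/3) = -16*pi/3.
Hence b_6 = (1/(2*pi))·(-16*pi/3) = -8/3.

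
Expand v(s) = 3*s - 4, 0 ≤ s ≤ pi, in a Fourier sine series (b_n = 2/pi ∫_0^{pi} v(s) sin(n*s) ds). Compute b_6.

b_6 = 2/pi ∫_0^{pi} (3*s - 4) sin(6*s) ds.
Integrating by parts (boundary term plus one more integral), an antiderivative of (3*s - 4) sin(6*s) is -s*cos(6*s)/2 + sin(6*s)/12 + 2*cos(6*s)/3; evaluating from 0 to pi: ∫_{0}^{pi} (3*s - 4) sin(6*s) ds = (2/3 - pi/2) - (2/3) = -pi/2.
Hence b_6 = (2/pi)·(-pi/2) = -1.

-1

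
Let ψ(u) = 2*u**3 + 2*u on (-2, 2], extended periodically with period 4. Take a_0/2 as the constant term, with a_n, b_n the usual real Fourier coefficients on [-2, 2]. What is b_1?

-192/pi**3 + 40/pi

b_1 = 1/2 ∫_{-2}^{2} ψ(u) sin(pi*u/2) du.
ψ is odd and sin(pi*u/2) is odd, so the integrand is even and b_1 = ∫_0^{2} ψ(u) sin(pi*u/2) du.
Integrating by parts three times (tabular method), an antiderivative of (2*u**3 + 2*u) sin(pi*u/2) is -4*u**3*cos(pi*u/2)/pi + 24*u**2*sin(pi*u/2)/pi**2 - 4*u*cos(pi*u/2)/pi + 96*u*cos(pi*u/2)/pi**3 - 192*sin(pi*u/2)/pi**4 + 8*sin(pi*u/2)/pi**2; evaluating from 0 to 2: ∫_{0}^{2} (2*u**3 + 2*u) sin(pi*u/2) du = (-192/pi**3 + 40/pi) - (0) = -192/pi**3 + 40/pi.
Hence b_1 = -192/pi**3 + 40/pi.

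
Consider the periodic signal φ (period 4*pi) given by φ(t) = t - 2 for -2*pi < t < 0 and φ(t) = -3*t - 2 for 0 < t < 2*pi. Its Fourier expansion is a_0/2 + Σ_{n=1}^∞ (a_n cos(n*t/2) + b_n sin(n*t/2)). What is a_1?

16/pi

a_1 = (1/(2*pi)) ∫_{-2*pi}^{2*pi} φ(t) cos(t/2) dt.
Split the integral at the breakpoints.
Integrating by parts (boundary term plus one more integral), an antiderivative of (t - 2) cos(t/2) is 2*t*sin(t/2) - 4*sin(t/2) + 4*cos(t/2); evaluating from -2*pi to 0: ∫_{-2*pi}^{0} (t - 2) cos(t/2) dt = (4) - (-4) = 8.
Integrating by parts (boundary term plus one more integral), an antiderivative of (-3*t - 2) cos(t/2) is -6*t*sin(t/2) - 4*sin(t/2) - 12*cos(t/2); evaluating from 0 to 2*pi: ∫_{0}^{2*pi} (-3*t - 2) cos(t/2) dt = (12) - (-12) = 24.
Summing the pieces and multiplying by (1/(2*pi)) gives a_1 = 16/pi.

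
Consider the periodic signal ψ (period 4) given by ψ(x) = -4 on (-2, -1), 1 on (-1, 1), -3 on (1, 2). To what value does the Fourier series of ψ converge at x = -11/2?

x = -11/2 differs from x = -3/2 by -1 full period(s), and the series is 4-periodic.
ψ is continuous at x = -3/2 with value -4, so the series converges to -4 there.

-4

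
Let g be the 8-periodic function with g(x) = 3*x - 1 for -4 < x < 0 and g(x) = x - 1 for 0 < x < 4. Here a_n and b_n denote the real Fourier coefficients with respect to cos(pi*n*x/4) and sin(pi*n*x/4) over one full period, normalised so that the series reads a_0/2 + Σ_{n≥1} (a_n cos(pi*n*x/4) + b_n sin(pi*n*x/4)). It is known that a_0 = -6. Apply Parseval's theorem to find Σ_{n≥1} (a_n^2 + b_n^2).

Parseval: a_0^2/2 + Σ_{n≥1} (a_n^2+b_n^2) = 1/4 ∫_{-4}^{4} g(x)^2 dx = 190/3.
Subtract a_0^2/2 = 18: Σ (a_n^2+b_n^2) = 136/3.

136/3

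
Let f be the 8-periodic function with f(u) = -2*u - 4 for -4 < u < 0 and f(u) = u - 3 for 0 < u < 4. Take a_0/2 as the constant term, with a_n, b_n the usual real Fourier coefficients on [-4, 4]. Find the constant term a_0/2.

-1/2

a_0 = 1/4 ∫_{-4}^{4} f(u) du = 1/4 · (-4) = -1.
So the constant term a_0/2 = -1/2.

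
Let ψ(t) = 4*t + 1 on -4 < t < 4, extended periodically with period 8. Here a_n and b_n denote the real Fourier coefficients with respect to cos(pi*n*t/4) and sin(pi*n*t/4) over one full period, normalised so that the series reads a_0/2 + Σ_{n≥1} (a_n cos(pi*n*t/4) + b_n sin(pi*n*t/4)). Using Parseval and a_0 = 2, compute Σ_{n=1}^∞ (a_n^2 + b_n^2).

512/3

Parseval: a_0^2/2 + Σ_{n≥1} (a_n^2+b_n^2) = 1/4 ∫_{-4}^{4} ψ(t)^2 dt = 518/3.
Subtract a_0^2/2 = 2: Σ (a_n^2+b_n^2) = 512/3.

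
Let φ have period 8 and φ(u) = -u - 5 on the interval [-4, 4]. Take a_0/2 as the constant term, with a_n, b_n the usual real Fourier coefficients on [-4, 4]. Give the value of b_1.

b_1 = 1/4 ∫_{-4}^{4} φ(u) sin(pi*u/4) du.
Integrating by parts (boundary term plus one more integral), an antiderivative of (-u - 5) sin(pi*u/4) is 4*u*cos(pi*u/4)/pi - 16*sin(pi*u/4)/pi**2 + 20*cos(pi*u/4)/pi; evaluating from -4 to 4: ∫_{-4}^{4} (-u - 5) sin(pi*u/4) du = (-36/pi) - (-4/pi) = -32/pi.
Hence b_1 = (1/4)·(-32/pi) = -8/pi.

-8/pi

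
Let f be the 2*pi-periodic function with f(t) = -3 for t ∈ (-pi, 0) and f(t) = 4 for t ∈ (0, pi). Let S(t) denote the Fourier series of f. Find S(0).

At t = 0 the one-sided limits are f(0^-) = -3 and f(0^+) = 4.
By Dirichlet's theorem the series converges to their average, [(-3) + (4)]/2 = 1/2.

1/2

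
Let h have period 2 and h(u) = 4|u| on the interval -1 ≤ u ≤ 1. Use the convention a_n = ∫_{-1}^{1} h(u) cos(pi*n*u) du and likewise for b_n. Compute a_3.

a_3 = ∫_{-1}^{1} h(u) cos(3*pi*u) du.
h is even and cos(3*pi*u) is even, so the integrand is even and a_3 = 2 ∫_0^{1} h(u) cos(3*pi*u) du.
Integrating by parts (boundary term plus one more integral), an antiderivative of (4*u) cos(3*pi*u) is 4*u*sin(3*pi*u)/(3*pi) + 4*cos(3*pi*u)/(9*pi**2); evaluating from 0 to 1: ∫_{0}^{1} (4*u) cos(3*pi*u) du = (-4/(9*pi**2)) - (4/(9*pi**2)) = -8/(9*pi**2).
Hence a_3 = 2·(-8/(9*pi**2)) = -16/(9*pi**2).

-16/(9*pi**2)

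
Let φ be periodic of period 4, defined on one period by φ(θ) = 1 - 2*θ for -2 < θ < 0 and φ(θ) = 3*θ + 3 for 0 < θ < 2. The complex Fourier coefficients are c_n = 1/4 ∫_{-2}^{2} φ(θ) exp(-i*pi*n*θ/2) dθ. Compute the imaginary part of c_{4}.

1/(4*pi)

Since φ is real-valued, Im(c_{4}) = -1/4 ∫_{-2}^{2} φ(θ) sin(2*pi*θ) dθ = -b_{4}/2.
Split the integral at the breakpoints.
Integrating by parts (boundary term plus one more integral), an antiderivative of (1 - 2*θ) sin(2*pi*θ) is θ*cos(2*pi*θ)/pi - sin(2*pi*θ)/(2*pi**2) - cos(2*pi*θ)/(2*pi); evaluating from -2 to 0: ∫_{-2}^{0} (1 - 2*θ) sin(2*pi*θ) dθ = (-1/(2*pi)) - (-5/(2*pi)) = 2/pi.
Integrating by parts (boundary term plus one more integral), an antiderivative of (3*θ + 3) sin(2*pi*θ) is -3*θ*cos(2*pi*θ)/(2*pi) + 3*sin(2*pi*θ)/(4*pi**2) - 3*cos(2*pi*θ)/(2*pi); evaluating from 0 to 2: ∫_{0}^{2} (3*θ + 3) sin(2*pi*θ) dθ = (-9/(2*pi)) - (-3/(2*pi)) = -3/pi.
So ∫_{-2}^{2} φ(θ) sin(2*pi*θ) dθ = -1/pi.
Hence Im(c_{4}) = (-1/4)·(-1/pi) = 1/(4*pi).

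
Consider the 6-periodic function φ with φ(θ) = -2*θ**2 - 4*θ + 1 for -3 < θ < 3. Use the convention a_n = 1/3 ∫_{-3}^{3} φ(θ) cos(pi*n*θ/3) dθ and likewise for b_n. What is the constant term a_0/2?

-5

a_0 = 1/3 ∫_{-3}^{3} φ(θ) dθ = 1/3 · (-30) = -10.
So the constant term a_0/2 = -5.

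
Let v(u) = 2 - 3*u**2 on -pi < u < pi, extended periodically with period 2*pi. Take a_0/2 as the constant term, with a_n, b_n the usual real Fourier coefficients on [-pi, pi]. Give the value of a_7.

a_7 = 1/pi ∫_{-pi}^{pi} v(u) cos(7*u) du.
v is even and cos(7*u) is even, so the integrand is even and a_7 = 2/pi ∫_0^{pi} v(u) cos(7*u) du.
Integrating by parts twice (tabular method), an antiderivative of (2 - 3*u**2) cos(7*u) is -3*u**2*sin(7*u)/7 - 6*u*cos(7*u)/49 + 104*sin(7*u)/343; evaluating from 0 to pi: ∫_{0}^{pi} (2 - 3*u**2) cos(7*u) du = (6*pi/49) - (0) = 6*pi/49.
Hence a_7 = (2/pi)·(6*pi/49) = 12/49.

12/49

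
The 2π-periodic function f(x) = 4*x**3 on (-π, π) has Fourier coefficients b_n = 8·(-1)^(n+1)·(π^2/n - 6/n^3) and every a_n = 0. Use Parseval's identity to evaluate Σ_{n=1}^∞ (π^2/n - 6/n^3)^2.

Parseval: Σ b_n^2 = (1/π) ∫_{-π}^{π} f(x)^2 dx = 32*pi**6/7.
b_n^2 = 64·(π^2/n - 6/n^3)^2, so the sum equals (32*pi**6/7)/64 = pi**6/14.

pi**6/14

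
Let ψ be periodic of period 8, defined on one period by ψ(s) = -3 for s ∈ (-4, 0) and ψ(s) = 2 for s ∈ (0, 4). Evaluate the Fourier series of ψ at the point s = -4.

s = -4 differs from s = 4 by -1 full period(s), and the series is 8-periodic.
At s = 4 the one-sided limits are ψ(4^-) = 2 and ψ(4^+) = -3.
By Dirichlet's theorem the series converges to their average, [(2) + (-3)]/2 = -1/2.

-1/2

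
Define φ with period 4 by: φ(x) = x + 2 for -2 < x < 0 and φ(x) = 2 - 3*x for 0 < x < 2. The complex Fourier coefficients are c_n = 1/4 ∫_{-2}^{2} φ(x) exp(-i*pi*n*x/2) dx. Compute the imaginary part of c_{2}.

Since φ is real-valued, Im(c_{2}) = -1/4 ∫_{-2}^{2} φ(x) sin(pi*x) dx = -b_{2}/2.
Split the integral at the breakpoints.
Integrating by parts (boundary term plus one more integral), an antiderivative of (x + 2) sin(pi*x) is -x*cos(pi*x)/pi + sin(pi*x)/pi**2 - 2*cos(pi*x)/pi; evaluating from -2 to 0: ∫_{-2}^{0} (x + 2) sin(pi*x) dx = (-2/pi) - (0) = -2/pi.
Integrating by parts (boundary term plus one more integral), an antiderivative of (2 - 3*x) sin(pi*x) is 3*x*cos(pi*x)/pi - 3*sin(pi*x)/pi**2 - 2*cos(pi*x)/pi; evaluating from 0 to 2: ∫_{0}^{2} (2 - 3*x) sin(pi*x) dx = (4/pi) - (-2/pi) = 6/pi.
So ∫_{-2}^{2} φ(x) sin(pi*x) dx = 4/pi.
Hence Im(c_{2}) = (-1/4)·(4/pi) = -1/pi.

-1/pi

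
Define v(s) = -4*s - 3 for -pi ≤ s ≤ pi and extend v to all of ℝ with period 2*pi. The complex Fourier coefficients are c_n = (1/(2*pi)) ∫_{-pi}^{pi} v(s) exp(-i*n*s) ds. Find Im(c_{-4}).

1

Since v is real-valued, Im(c_{-4}) = -(1/(2*pi)) ∫_{-pi}^{pi} v(s) sin(-4*s) ds = b_{4}/2.
Integrating by parts (boundary term plus one more integral), an antiderivative of (-4*s - 3) sin(-4*s) is -s*cos(4*s) + sin(4*s)/4 - 3*cos(4*s)/4; evaluating from -pi to pi: ∫_{-pi}^{pi} (-4*s - 3) sin(-4*s) ds = (-pi - 3/4) - (-3/4 + pi) = -2*pi.
Hence Im(c_{-4}) = (-1/(2*pi))·(-2*pi) = 1.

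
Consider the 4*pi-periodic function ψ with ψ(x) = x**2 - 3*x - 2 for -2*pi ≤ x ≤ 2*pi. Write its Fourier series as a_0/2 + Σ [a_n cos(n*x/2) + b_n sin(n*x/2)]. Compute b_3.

b_3 = (1/(2*pi)) ∫_{-2*pi}^{2*pi} ψ(x) sin(3*x/2) dx.
Integrating by parts twice (tabular method), an antiderivative of (x**2 - 3*x - 2) sin(3*x/2) is -2*x**2*cos(3*x/2)/3 + 8*x*sin(3*x/2)/9 + 2*x*cos(3*x/2) - 4*sin(3*x/2)/3 + 52*cos(3*x/2)/27; evaluating from -2*pi to 2*pi: ∫_{-2*pi}^{2*pi} (x**2 - 3*x - 2) sin(3*x/2) dx = (-4*pi - 52/27 + 8*pi**2/3) - (-52/27 + 4*pi + 8*pi**2/3) = -8*pi.
Hence b_3 = (1/(2*pi))·(-8*pi) = -4.

-4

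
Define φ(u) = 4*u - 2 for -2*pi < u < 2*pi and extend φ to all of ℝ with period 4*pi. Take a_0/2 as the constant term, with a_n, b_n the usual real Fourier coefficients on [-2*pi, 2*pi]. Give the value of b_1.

16

b_1 = (1/(2*pi)) ∫_{-2*pi}^{2*pi} φ(u) sin(u/2) du.
Integrating by parts (boundary term plus one more integral), an antiderivative of (4*u - 2) sin(u/2) is -8*u*cos(u/2) + 16*sin(u/2) + 4*cos(u/2); evaluating from -2*pi to 2*pi: ∫_{-2*pi}^{2*pi} (4*u - 2) sin(u/2) du = (-4 + 16*pi) - (-16*pi - 4) = 32*pi.
Hence b_1 = (1/(2*pi))·(32*pi) = 16.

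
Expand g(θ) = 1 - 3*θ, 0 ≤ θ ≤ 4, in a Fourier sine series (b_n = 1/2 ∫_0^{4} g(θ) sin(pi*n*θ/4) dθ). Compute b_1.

b_1 = 1/2 ∫_0^{4} (1 - 3*θ) sin(pi*θ/4) dθ.
Integrating by parts (boundary term plus one more integral), an antiderivative of (1 - 3*θ) sin(pi*θ/4) is 12*θ*cos(pi*θ/4)/pi - 48*sin(pi*θ/4)/pi**2 - 4*cos(pi*θ/4)/pi; evaluating from 0 to 4: ∫_{0}^{4} (1 - 3*θ) sin(pi*θ/4) dθ = (-44/pi) - (-4/pi) = -40/pi.
Hence b_1 = (1/2)·(-40/pi) = -20/pi.

-20/pi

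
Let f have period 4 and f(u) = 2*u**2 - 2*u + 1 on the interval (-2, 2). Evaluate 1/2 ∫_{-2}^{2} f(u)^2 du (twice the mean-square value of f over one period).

1/2 ∫_{-2}^{2} f(u)^2 du = 1/2 · (1468/15) = 734/15.

734/15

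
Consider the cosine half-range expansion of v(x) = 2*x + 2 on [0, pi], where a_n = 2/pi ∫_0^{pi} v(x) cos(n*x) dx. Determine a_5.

a_5 = 2/pi ∫_0^{pi} (2*x + 2) cos(5*x) dx.
Integrating by parts (boundary term plus one more integral), an antiderivative of (2*x + 2) cos(5*x) is 2*x*sin(5*x)/5 + 2*sin(5*x)/5 + 2*cos(5*x)/25; evaluating from 0 to pi: ∫_{0}^{pi} (2*x + 2) cos(5*x) dx = (-2/25) - (2/25) = -4/25.
Hence a_5 = (2/pi)·(-4/25) = -8/(25*pi).

-8/(25*pi)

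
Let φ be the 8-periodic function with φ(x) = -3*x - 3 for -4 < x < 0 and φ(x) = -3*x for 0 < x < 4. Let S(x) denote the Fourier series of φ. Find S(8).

-3/2

x = 8 differs from x = 0 by 1 full period(s), and the series is 8-periodic.
At x = 0 the one-sided limits are φ(0^-) = -3 and φ(0^+) = 0.
By Dirichlet's theorem the series converges to their average, [(-3) + (0)]/2 = -3/2.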